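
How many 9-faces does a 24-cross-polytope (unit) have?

Each 9-face is the convex hull of 10 vertices, one chosen as ±e_i from each of 10 distinct axes: 2^10·C(24,10) = 2008326144.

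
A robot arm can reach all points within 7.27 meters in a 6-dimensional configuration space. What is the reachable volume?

Volume = π^{6/2}·(7.27)^6/Γ(4) ≈ 762965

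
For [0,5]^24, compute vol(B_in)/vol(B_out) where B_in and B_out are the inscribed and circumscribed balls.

V_in/V_out = n^(-n/2) = 24^(-24/2) ≈ 2.7382e-17.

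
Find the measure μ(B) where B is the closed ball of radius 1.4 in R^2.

V_2(1.4) = π^(2/2) · (1.4)^2 / Γ(2/2 + 1) ≈ 6.15752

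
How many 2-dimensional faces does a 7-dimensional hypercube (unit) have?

Number of 2-faces = C(7,2) · 2^(7-2) = 21 · 32 = 672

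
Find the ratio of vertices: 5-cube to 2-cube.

The 5-cube has 2^5 = 32 vertices. The 2-cube has 2^2 = 4 vertices. Ratio: 32/4 = 8.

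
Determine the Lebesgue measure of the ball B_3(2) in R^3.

The n-ball volume is π^(n/2)·r^n/Γ(n/2+1). With n=3, r=2: V = 32·π/3 ≈ 33.5103.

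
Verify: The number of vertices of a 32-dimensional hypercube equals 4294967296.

True. The 32-cube has 2^32 = 4294967296 vertices.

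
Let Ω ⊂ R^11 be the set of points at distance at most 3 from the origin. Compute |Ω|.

The n-ball volume is π^(n/2)·r^n/Γ(n/2+1). With n=11, r=3: V = 419904·π^5/385 ≈ 333763.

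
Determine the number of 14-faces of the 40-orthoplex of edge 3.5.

f_14(40-orthoplex) = 2^15 · (40 choose 15) = 1318104106795008.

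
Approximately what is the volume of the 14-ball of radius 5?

V_14(5) = π^(14/2) · (5)^14 / Γ(14/2 + 1) = 1220703125·π^7/1008 ≈ 3.65762e+09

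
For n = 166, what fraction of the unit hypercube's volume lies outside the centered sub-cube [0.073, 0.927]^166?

The inner cube has side 1-2·0.073 = 0.854 and volume (0.854)^166 ≈ 4.188e-12, so the shell holds 1 - 4.188e-12 of the volume.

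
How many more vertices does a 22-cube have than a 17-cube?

The 22-cube has 2^22 = 4194304 vertices. The 17-cube has 2^17 = 131072 vertices. Difference: 4194304 - 131072 = 4063232.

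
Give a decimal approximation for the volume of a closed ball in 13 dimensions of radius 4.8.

V_13(4.8) = π^(13/2) · (4.8)^13 / Γ(13/2 + 1) ≈ 6.53849e+08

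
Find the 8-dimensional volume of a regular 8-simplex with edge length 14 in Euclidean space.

V = (14^8 / 8!) · √((8+1) / 2^8) ≈ 6862.86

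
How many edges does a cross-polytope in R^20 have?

f_1(20-orthoplex) = 2^2 · (20 choose 2) = 760.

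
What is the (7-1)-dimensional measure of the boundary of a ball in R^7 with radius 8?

|∂B_7(8)| = 4194304·π^3/15 ≈ 8.66998e+06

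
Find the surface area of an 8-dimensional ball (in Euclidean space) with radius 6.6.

S = n·V_n(r)/r = 8·V_8(6.6)/6.6 (volume-to-surface relation), giving 1.77127e+07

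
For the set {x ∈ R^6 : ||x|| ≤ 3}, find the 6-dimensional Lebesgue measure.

The n-ball volume is π^(n/2)·r^n/Γ(n/2+1). With n=6, r=3: V = 243·π^3/2 ≈ 3767.26.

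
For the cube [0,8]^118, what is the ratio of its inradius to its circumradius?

r_in = 8/2 (half the side); r_out = 8√118/2 (half the diagonal). Ratio = 1/√118 ≈ 0.0920575.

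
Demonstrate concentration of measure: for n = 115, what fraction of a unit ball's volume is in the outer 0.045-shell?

1 - (1-0.045)^115 ≈ 0.994984 ≈ 99.50%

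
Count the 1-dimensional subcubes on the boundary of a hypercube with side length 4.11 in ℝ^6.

Number of 1-faces = C(6,1) · 2^(6-1) = 6 · 32 = 192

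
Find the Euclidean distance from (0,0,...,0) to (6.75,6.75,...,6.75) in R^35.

Diagonal = √35 · 6.75 ≈ 39.9335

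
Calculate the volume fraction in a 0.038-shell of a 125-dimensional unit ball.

Shell fraction = 1 - (1-0.038)^125 ≈ 0.992114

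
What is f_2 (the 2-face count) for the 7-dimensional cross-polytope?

An n-cross-polytope has 2^(k+1)·C(n,k+1) k-faces. Here 2^3·C(7,3) = 8·35 = 280.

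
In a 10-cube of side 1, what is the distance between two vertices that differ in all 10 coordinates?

d = √(1² + 1² + ... + 1²) [10 terms] = √(10·1²) = 1√10 ≈ 3.16228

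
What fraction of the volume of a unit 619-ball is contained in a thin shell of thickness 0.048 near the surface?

Shell fraction = 1 - (1-0.048)^619 ≈ 1 - 5.974e-14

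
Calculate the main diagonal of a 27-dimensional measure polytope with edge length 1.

Diagonal = √27 · 1 ≈ 5.19615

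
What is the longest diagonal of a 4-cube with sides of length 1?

Diagonal = √4 · 1 = 2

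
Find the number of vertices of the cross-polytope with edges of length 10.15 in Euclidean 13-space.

An n-cross-polytope has 2^(k+1)·C(n,k+1) k-faces. Here 2^1·C(13,1) = 2·13 = 26.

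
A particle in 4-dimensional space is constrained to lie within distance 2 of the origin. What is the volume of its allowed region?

Volume = π^{4/2}·(2)^4/Γ(3) = 8·π^2 ≈ 78.9568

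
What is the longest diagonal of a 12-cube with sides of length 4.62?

||(4.62,4.62,...,4.62)|| = √(12)·4.62 ≈ 16.0041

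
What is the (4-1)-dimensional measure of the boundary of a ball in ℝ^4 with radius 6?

The surface area of an n-ball is 2π^(n/2) r^(n-1) / Γ(n/2). For n=4, r=6: 432·π^2 ≈ 4263.67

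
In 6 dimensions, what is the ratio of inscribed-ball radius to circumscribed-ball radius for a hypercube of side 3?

Ratio = (s/2)/(s√6/2) = 6^(-1/2) ≈ 0.408248.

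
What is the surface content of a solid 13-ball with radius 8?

S = n·V_n(r)/r = 13·V_13(8)/8 (volume-to-surface relation), giving 8796093022208·π^6/10395 ≈ 8.13513e+11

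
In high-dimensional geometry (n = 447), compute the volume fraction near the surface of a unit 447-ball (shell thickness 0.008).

1 - (1-0.008)^447 ≈ 0.972412 ≈ 97.24%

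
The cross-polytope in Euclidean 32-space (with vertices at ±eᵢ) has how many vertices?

The vertices are ±e_1, ..., ±e_32, so there are 2·32 = 64.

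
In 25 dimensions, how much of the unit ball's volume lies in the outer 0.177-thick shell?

Shell fraction = 1 - (1-0.177)^25 ≈ 0.992326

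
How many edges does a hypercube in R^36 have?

The 36-cube has n·2^(n-1) = 36·2^35 = 36·34359738368 = 1236950581248 edges.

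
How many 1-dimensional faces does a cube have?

Number of 1-faces = C(3,1) · 2^(3-1) = 3 · 4 = 12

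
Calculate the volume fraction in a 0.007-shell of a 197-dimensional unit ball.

1 - (1-0.007)^197 ≈ 0.749388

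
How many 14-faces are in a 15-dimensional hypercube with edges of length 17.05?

f_14(15-cube) = (15 choose 14) · 2^1 = 30.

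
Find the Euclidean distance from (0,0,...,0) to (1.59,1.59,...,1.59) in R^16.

||(1.59,1.59,...,1.59)|| = √(16)·1.59 = 6.36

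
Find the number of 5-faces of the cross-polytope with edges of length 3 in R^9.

Number of 5-faces = 2^(5+1) · C(9,5+1) = 64 · 84 = 5376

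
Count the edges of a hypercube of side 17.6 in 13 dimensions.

Number of 1-faces = C(13,1)·2^(13-1) = 13·4096 = 53248.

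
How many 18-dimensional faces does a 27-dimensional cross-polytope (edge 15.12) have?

f_18(27-orthoplex) = 2^19 · (27 choose 19) = 1163958681600.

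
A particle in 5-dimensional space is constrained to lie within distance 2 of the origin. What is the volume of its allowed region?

Volume = π^{5/2}·(2)^5/Γ(7/2) = 256·π^2/15 ≈ 168.441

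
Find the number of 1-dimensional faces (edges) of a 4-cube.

The 4-cube has n·2^(n-1) = 4·2^3 = 4·8 = 32 edges.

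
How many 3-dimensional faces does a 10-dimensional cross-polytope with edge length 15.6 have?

An n-cross-polytope has 2^(k+1)·C(n,k+1) k-faces. Here 2^4·C(10,4) = 16·210 = 3360.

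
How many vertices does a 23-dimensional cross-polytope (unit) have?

The 23-dimensional cross-polytope has 2n = 2·23 = 46 vertices.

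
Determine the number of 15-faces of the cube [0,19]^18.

Number of 15-faces = C(18,15) · 2^(18-15) = 816 · 8 = 6528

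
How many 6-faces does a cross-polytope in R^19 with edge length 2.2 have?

f_6(19-orthoplex) = 2^7 · (19 choose 7) = 6449664.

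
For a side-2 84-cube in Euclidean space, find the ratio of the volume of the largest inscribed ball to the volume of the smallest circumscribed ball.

V_in/V_out = n^(-n/2) = 84^(-84/2) ≈ 1.5145e-81.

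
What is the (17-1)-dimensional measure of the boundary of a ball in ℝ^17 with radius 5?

The surface area of an n-ball is 2π^(n/2) r^(n-1) / Γ(n/2). For n=17, r=5: 3125000000000·π^8/81081 ≈ 3.65704e+11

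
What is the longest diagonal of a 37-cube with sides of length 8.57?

d = √(8.57² + 8.57² + ... + 8.57²) [37 terms] = √(37·8.57²) = 8.57√37 ≈ 52.1293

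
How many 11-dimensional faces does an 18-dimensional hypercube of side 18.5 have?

Choose 11 of 18 axes to span the face (C(18,11) = 31824 ways), then fix each of the remaining 7 coordinates at one of its two extreme values (2^7 = 128 ways): 31824·128 = 4073472.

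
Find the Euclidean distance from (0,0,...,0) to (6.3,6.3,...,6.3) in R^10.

d = √(6.3² + 6.3² + ... + 6.3²) [10 terms] = √(10·6.3²) = 6.3√10 ≈ 19.9223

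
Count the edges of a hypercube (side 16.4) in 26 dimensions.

Each of the 2^26 = 67108864 vertices has degree 26; total edges = 26·2^26/2 = 872415232.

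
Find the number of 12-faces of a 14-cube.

An n-cube has C(n,k)·2^(n-k) k-faces. Here C(14,12)·2^2 = 91·4 = 364.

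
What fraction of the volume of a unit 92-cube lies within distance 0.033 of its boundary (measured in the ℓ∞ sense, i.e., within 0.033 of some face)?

The inner cube has side 1-2·0.033 = 0.934 and volume (0.934)^92 ≈ 0.00187, so the shell holds 0.99813 of the volume.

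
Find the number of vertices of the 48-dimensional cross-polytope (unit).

An n-cross-polytope has 2n vertices; here n = 48, giving 96.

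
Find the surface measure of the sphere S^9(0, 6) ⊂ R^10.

S = n·V_n(r)/r = 10·V_10(6)/6 (volume-to-surface relation), giving 839808·π^5 ≈ 2.56998e+08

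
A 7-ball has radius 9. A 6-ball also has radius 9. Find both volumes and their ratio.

V_7(9) ≈ 2.25984e+07. V_6(9) ≈ 2.74633e+06. Ratio V_7/V_6 ≈ 8.229.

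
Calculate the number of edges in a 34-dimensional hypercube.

Each of the 2^34 = 17179869184 vertices has degree 34; total edges = 34·2^34/2 = 292057776128.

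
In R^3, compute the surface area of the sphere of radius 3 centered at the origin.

|∂B_3(3)| = 4πr² = 4π·(3)² ≈ 113.097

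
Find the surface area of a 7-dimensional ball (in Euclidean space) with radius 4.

S = n·V_n(r)/r = 7·V_7(4)/4 (volume-to-surface relation), giving 65536·π^3/15 ≈ 135468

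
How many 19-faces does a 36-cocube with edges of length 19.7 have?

An n-cross-polytope has 2^(k+1)·C(n,k+1) k-faces. Here 2^20·C(36,20) = 1048576·7307872110 = 7662859305615360.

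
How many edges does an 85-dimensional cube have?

Each of the 2^85 = 38685626227668133590597632 vertices has degree 85; total edges = 85·2^85/2 = 1644139114675895677600399360.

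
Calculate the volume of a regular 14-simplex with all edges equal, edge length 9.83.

V = (9.83^14 / 14!) · √((14+1) / 2^14) ≈ 27.3009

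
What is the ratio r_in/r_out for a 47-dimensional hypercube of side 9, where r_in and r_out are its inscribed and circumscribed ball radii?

For an n-cube of any side s, the inradius is s/2 and the circumradius is s√n/2, so the ratio is 1/√47 ≈ 0.145865.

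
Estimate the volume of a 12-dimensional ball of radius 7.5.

V_12(7.5) = π^(12/2) · (7.5)^12 / Γ(12/2 + 1) = 2883251953125·π^6/65536 ≈ 4.22963e+10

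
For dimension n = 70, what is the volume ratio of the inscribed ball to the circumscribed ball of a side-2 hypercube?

The radii are 2/2 and 2√70/2, so the volume ratio is (1/√70)^70 = 70^{-70/2} ≈ 2.63979e-65.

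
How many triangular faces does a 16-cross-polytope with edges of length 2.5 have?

Number of 2-faces = 2^(2+1) · C(16,2+1) = 8 · 560 = 4480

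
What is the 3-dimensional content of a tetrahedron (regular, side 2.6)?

Volume = (√2/12) · 2.6³ = 2.07135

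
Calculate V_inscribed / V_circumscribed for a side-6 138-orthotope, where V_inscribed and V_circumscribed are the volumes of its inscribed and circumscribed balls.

V_in/V_out = n^(-n/2) = 138^(-138/2) ≈ 2.2302e-148.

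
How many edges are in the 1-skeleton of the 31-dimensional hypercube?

Each of the 2^31 = 2147483648 vertices has degree 31; total edges = 31·2^31/2 = 33285996544.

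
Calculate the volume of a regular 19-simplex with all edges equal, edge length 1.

V = (1^19 / 19!) · √((19+1) / 2^19) ≈ 5.07733e-20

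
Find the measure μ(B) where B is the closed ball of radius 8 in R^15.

V = 9007199254740992·π^7/2027025 ≈ 1.34208e+13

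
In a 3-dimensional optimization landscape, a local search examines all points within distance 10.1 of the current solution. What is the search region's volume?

Volume = π^{3/2}·(10.1)^3/Γ(5/2) ≈ 4315.71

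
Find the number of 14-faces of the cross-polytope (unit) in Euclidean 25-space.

Each 14-face is the convex hull of 15 vertices, one chosen as ±e_i from each of 15 distinct axes: 2^15·C(25,15) = 107110727680.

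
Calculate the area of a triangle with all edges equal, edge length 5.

Area = (√3/4) · 5² = 10.8253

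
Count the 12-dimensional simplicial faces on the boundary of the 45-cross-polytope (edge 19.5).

f_12(45-orthoplex) = 2^13 · (45 choose 13) = 598066864496640.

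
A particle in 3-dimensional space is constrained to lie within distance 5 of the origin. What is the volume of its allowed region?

The n-ball volume is π^(n/2)·r^n/Γ(n/2+1). With n=3, r=5: V = 500·π/3 ≈ 523.599.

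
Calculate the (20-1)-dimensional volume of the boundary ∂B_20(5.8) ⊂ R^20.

S = n·V_n(r)/r = 20·V_20(5.8)/5.8 (volume-to-surface relation), giving 1.65157e+14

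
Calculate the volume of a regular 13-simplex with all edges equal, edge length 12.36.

Volume = 12.36^13 · √(14/2^13) / 13! ≈ 1043.11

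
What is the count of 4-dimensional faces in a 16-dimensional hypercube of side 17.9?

Choose 4 of 16 axes to span the face (C(16,4) = 1820 ways), then fix each of the remaining 12 coordinates at one of its two extreme values (2^12 = 4096 ways): 1820·4096 = 7454720.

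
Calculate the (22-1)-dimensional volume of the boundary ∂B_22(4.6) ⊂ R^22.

S_22(4.6) = 2·π^(22/2)·(4.6)^21 / Γ(22/2) ≈ 1.34224e+13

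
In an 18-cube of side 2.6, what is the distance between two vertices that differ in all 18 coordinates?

The space diagonal of an n-cube of side s is s√n. Here 2.6·√18 ≈ 11.0309.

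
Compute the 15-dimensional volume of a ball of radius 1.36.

Volume = π^{15/2}·(1.36)^15/Γ(17/2) ≈ 38.4161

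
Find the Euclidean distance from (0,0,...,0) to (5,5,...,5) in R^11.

||(5,5,...,5)|| = √(11)·5 ≈ 16.5831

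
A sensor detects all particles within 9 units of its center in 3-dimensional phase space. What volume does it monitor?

V = 972·π ≈ 3053.63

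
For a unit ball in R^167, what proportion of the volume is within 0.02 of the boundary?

V(inner)/V(outer) = ((1-0.02)/1)^167 ≈ 0.03426, so the shell fraction is 0.965743.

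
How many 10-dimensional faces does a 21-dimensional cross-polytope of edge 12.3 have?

Number of 10-faces = 2^(10+1) · C(21,10+1) = 2048 · 352716 = 722362368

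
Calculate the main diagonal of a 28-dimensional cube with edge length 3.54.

d = √(3.54² + 3.54² + ... + 3.54²) [28 terms] = √(28·3.54²) = 3.54√28 ≈ 18.7319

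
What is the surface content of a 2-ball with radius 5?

S = n·V_n(r)/r = 2·V_2(5)/5 (volume-to-surface relation), giving 2πr = 2π·5 ≈ 31.4159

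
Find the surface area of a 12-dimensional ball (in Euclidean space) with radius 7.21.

S_12(7.21) = 2·π^(12/2)·(7.21)^11 / Γ(12/2) ≈ 4.38567e+10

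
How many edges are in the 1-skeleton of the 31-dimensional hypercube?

An n-cube has n·2^(n-1) edges. With n = 31: 31·1073741824 = 33285996544.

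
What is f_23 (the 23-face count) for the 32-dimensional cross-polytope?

f_23(32-orthoplex) = 2^24 · (32 choose 24) = 176467791052800.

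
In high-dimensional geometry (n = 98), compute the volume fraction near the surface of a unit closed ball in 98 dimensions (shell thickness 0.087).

1 - (1-0.087)^98 ≈ 0.999866 ≈ 99.9866%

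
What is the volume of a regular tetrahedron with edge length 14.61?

Volume = (√2/12) · 14.61³ = 367.523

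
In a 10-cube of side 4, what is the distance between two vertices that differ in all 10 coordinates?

||(4,4,...,4)|| = √(10)·4 ≈ 12.6491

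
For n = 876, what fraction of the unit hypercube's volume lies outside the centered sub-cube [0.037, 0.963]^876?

The inner cube has side 1-2·0.037 = 0.926 and volume (0.926)^876 ≈ 5.639e-30, so the shell holds 1 - 5.639e-30 of the volume.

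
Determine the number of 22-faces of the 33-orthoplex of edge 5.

f_22(33-orthoplex) = 2^23 · (33 choose 23) = 776458280632320.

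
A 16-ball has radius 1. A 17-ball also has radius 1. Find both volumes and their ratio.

V_16(1) ≈ 0.235331. V_17(1) ≈ 0.140981. Ratio V_16/V_17 ≈ 1.669.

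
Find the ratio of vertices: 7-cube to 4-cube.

The 7-cube has 2^7 = 128 vertices. The 4-cube has 2^4 = 16 vertices. Ratio: 128/16 = 8.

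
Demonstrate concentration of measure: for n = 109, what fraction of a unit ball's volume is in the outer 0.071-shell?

1 - (1-0.071)^109 ≈ 0.999674 ≈ 99.9674%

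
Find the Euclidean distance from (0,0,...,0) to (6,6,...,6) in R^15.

d = √(6² + 6² + ... + 6²) [15 terms] = √(15·6²) = 6√15 ≈ 23.2379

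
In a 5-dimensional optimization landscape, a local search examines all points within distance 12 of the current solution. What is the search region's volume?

The n-ball volume is π^(n/2)·r^n/Γ(n/2+1). With n=5, r=12: V = 663552·π^2/5 ≈ 1.3098e+06.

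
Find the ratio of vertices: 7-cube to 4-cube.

The 7-cube has 2^7 = 128 vertices. The 4-cube has 2^4 = 16 vertices. Ratio: 128/16 = 8.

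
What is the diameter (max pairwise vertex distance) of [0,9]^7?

d = √(9² + 9² + ... + 9²) [7 terms] = √(7·9²) = 9√7 ≈ 23.8118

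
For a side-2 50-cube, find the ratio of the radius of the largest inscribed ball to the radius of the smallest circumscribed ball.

r_in / r_out = (2/2) / (2√50/2) = 1/√50 ≈ 0.141421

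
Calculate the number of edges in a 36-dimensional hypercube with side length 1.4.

Number of 1-faces = C(36,1)·2^(36-1) = 36·34359738368 = 1236950581248.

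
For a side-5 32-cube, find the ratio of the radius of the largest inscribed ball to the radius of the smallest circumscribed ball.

r_in / r_out = (5/2) / (5√32/2) = 1/√32 ≈ 0.176777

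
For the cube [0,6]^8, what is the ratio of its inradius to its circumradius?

Ratio = (s/2)/(s√8/2) = 8^(-1/2) ≈ 0.353553.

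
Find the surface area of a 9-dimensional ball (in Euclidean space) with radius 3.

The surface area of an n-ball is 2π^(n/2) r^(n-1) / Γ(n/2). For n=9, r=3: 69984·π^4/35 ≈ 194774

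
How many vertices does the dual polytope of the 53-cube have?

An n-cross-polytope has 2n vertices; here n = 53, giving 106.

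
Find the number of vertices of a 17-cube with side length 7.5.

Number of vertices = 2^17 = 131072.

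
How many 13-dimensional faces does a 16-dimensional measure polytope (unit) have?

An n-cube has C(n,k)·2^(n-k) k-faces. Here C(16,13)·2^3 = 560·8 = 4480.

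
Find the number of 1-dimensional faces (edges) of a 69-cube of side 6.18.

An n-cube has n·2^(n-1) edges. With n = 69: 69·295147905179352825856 = 20365205457375344984064.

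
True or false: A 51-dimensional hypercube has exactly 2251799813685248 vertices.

True. The 51-cube has 2^51 = 2251799813685248 vertices.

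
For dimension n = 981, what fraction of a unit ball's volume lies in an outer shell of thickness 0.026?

1 - (1-0.026)^981 ≈ 1 - 5.975e-12 ≈ (100 - 5.97e-10)%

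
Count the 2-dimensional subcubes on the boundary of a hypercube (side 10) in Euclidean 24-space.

f_2(24-cube) = (24 choose 2) · 2^22 = 1157627904.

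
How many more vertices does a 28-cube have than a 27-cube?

The 28-cube has 2^28 = 268435456 vertices. The 27-cube has 2^27 = 134217728 vertices. Difference: 268435456 - 134217728 = 134217728.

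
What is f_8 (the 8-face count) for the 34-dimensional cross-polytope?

Number of 8-faces = 2^(8+1) · C(34,8+1) = 512 · 52451256 = 26855043072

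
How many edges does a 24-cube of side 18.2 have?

Number of 1-faces = C(24,1)·2^(24-1) = 24·8388608 = 201326592.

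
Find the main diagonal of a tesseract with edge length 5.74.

The space diagonal of an n-cube of side s is s√n. Here 5.74·√4 = 11.48.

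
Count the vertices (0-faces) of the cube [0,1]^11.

Number of vertices = 2^11 = 2048.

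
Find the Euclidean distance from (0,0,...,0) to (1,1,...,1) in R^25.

d = √(1² + 1² + ... + 1²) [25 terms] = √(25·1²) = 1√25 = 5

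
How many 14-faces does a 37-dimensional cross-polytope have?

Number of 14-faces = 2^(14+1) · C(37,14+1) = 32768 · 9364199760 = 306846097735680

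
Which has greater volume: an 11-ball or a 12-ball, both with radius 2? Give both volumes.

V_11(2) ≈ 3858.64. V_12(2) ≈ 5469.24. The 12-ball is larger.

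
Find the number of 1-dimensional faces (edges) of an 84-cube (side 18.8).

An n-cube has n·2^(n-1) edges. With n = 84: 84·9671406556917033397649408 = 812398150781030805402550272.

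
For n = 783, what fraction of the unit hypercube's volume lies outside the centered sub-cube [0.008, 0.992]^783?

The inner cube has side 1-2·0.008 = 0.984 and volume (0.984)^783 ≈ 3.275e-06, so the shell holds 0.9999967254 of the volume.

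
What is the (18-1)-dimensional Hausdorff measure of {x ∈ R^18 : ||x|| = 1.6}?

|∂B_18(1.6)| ≈ 4364.13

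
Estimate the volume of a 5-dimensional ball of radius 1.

V = 8·π^2/15 ≈ 5.26379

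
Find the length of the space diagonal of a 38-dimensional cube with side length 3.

d = √(3² + 3² + ... + 3²) [38 terms] = √(38·3²) = 3√38 ≈ 18.4932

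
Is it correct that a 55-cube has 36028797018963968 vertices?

True. The 55-cube has 2^55 = 36028797018963968 vertices.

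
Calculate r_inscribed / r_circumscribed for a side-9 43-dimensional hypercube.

For an n-cube of any side s, the inradius is s/2 and the circumradius is s√n/2, so the ratio is 1/√43 ≈ 0.152499.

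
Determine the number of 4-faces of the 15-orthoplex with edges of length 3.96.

Number of 4-faces = 2^(4+1) · C(15,4+1) = 32 · 3003 = 96096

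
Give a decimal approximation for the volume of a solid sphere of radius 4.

V = 256·π/3 ≈ 268.083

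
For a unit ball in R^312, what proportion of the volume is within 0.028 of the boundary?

1 - (1-0.028)^312 ≈ 0.999858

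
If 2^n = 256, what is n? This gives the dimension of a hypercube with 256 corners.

Since 2^n = 256, we have n = 8.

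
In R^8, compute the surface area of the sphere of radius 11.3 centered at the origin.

S_8(11.3) = 2·π^(8/2)·(11.3)^7 / Γ(8/2) ≈ 7.63884e+08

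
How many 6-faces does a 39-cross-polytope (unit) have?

Number of 6-faces = 2^(6+1) · C(39,6+1) = 128 · 15380937 = 1968759936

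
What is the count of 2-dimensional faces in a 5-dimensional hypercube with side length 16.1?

An n-cube has C(n,k)·2^(n-k) k-faces. Here C(5,2)·2^3 = 10·8 = 80.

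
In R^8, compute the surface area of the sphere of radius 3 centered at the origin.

The surface area of an n-ball is 2π^(n/2) r^(n-1) / Γ(n/2). For n=8, r=3: 729·π^4 ≈ 71011.2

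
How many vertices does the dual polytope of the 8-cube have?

The 8-dimensional cross-polytope has 2n = 2·8 = 16 vertices.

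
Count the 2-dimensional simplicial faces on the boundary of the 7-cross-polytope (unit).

f_2(7-orthoplex) = 2^3 · (7 choose 3) = 280.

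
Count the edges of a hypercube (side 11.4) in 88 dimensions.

Each of the 2^88 = 309485009821345068724781056 vertices has degree 88; total edges = 88·2^88/2 = 13617340432139183023890366464.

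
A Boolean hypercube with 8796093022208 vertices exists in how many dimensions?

The n-cube has 2^n vertices, and 8796093022208 = 2^43, so n = 43.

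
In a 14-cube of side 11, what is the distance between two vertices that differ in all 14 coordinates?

d = √(11² + 11² + ... + 11²) [14 terms] = √(14·11²) = 11√14 ≈ 41.1582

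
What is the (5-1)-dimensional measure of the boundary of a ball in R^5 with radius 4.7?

|∂B_5(4.7)| ≈ 12842.8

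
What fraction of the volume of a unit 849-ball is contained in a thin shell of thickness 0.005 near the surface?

1 - (1-0.005)^849 ≈ 0.985816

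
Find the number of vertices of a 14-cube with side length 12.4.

The 14-cube has 2^14 = 16384 vertices.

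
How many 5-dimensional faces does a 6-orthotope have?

An n-cube has C(n,k)·2^(n-k) k-faces. Here C(6,5)·2^1 = 6·2 = 12.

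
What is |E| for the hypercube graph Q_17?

Each of the 2^17 = 131072 vertices has degree 17; total edges = 17·2^17/2 = 1114112.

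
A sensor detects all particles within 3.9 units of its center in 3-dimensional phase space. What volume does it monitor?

V_3(3.9) = π^(3/2) · (3.9)^3 / Γ(3/2 + 1) ≈ 248.475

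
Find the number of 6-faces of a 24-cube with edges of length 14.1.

An n-cube has C(n,k)·2^(n-k) k-faces. Here C(24,6)·2^18 = 134596·262144 = 35283533824.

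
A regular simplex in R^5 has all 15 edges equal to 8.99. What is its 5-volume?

For a regular n-simplex with edge a, V = (a^n / n!)·√((n+1)/2^n). With a=8.99, n=5: V ≈ 211.894.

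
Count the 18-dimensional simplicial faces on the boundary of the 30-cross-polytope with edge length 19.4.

Each 18-face is the convex hull of 19 vertices, one chosen as ±e_i from each of 19 distinct axes: 2^19·C(30,19) = 28640437862400.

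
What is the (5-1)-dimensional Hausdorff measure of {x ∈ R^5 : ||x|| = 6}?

S = n·V_n(r)/r = 5·V_5(6)/6 (volume-to-surface relation), giving 3456·π^2 ≈ 34109.4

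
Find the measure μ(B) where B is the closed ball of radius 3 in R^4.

The n-ball volume is π^(n/2)·r^n/Γ(n/2+1). With n=4, r=3: V = 81·π^2/2 ≈ 399.719.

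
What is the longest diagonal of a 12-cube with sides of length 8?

Diagonal = √12 · 8 ≈ 27.7128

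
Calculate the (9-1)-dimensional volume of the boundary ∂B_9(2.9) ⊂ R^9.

|∂B_9(2.9)| ≈ 148506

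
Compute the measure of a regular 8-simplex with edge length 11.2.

For a regular n-simplex with edge a, V = (a^n / n!)·√((n+1)/2^n). With a=11.2, n=8: V ≈ 1151.4.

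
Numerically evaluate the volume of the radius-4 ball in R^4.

V_4(4) = π^(4/2) · (4)^4 / Γ(4/2 + 1) = 128·π^2 ≈ 1263.31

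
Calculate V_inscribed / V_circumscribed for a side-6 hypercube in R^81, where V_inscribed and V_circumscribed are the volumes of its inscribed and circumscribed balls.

V_in / V_out = (r_in/r_out)^81 = (1/√81)^81 = 81^(-81/2) ≈ 5.08577e-78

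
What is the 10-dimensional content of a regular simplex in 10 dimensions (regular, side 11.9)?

Volume = 11.9^10 · √(11/2^10) / 10! ≈ 1626.5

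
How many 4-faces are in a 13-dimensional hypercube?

Choose 4 of 13 axes to span the face (C(13,4) = 715 ways), then fix each of the remaining 9 coordinates at one of its two extreme values (2^9 = 512 ways): 715·512 = 366080.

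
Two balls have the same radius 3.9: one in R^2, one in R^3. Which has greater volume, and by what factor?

V_2(3.9) ≈ 47.7836, V_3(3.9) ≈ 248.475. The 3-ball is larger by a factor of 5.2.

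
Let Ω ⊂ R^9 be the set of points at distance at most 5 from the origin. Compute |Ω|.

Volume = π^{9/2}·(5)^9/Γ(11/2) = 12500000·π^4/189 ≈ 6.4424e+06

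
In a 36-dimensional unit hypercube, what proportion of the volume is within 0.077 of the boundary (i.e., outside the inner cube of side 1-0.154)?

The inner cube has side 1-2·0.077 = 0.846 and volume (0.846)^36 ≈ 0.002428, so the shell holds 0.997572 of the volume.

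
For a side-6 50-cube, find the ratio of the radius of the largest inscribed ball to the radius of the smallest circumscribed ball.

r_in / r_out = (6/2) / (6√50/2) = 1/√50 ≈ 0.141421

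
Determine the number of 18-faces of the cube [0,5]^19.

Number of 18-faces = C(19,18) · 2^(19-18) = 19 · 2 = 38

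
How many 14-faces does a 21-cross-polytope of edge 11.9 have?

f_14(21-orthoplex) = 2^15 · (21 choose 15) = 1778122752.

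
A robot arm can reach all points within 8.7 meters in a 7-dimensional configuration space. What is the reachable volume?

Volume = π^{7/2}·(8.7)^7/Γ(9/2) ≈ 1.78244e+07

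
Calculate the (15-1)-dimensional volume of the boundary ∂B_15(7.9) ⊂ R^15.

The surface area of an n-ball is 2π^(n/2) r^(n-1) / Γ(n/2). For n=15, r=7.9: 2.11009e+13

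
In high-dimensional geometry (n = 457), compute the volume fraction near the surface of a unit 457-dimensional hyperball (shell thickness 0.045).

1 - (1-0.045)^457 ≈ 0.9999999993 ≈ (100 - 7.27e-08)%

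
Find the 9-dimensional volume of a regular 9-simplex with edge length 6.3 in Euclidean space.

V = (6.3^9 / 9!) · √((9+1) / 2^9) ≈ 6.02098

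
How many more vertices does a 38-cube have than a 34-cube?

The 38-cube has 2^38 = 274877906944 vertices. The 34-cube has 2^34 = 17179869184 vertices. Difference: 274877906944 - 17179869184 = 257698037760.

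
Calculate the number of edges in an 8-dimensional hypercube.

Each of the 2^8 = 256 vertices has degree 8; total edges = 8·2^8/2 = 1024.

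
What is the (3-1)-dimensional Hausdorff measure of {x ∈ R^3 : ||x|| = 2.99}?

|∂B_3(2.99)| = 4πr² = 4π·(2.99)² ≈ 112.345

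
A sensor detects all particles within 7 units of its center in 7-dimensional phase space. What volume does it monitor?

Volume = π^{7/2}·(7)^7/Γ(9/2) = 1882384·π^3/15 ≈ 3.89105e+06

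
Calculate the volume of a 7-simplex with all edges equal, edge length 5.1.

V = (5.1^7 / 7!) · √((7+1) / 2^7) ≈ 4.45144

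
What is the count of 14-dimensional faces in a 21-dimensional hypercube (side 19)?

An n-cube has C(n,k)·2^(n-k) k-faces. Here C(21,14)·2^7 = 116280·128 = 14883840.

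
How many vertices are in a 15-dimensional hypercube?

An n-cube has C(n,k)·2^(n-k) k-faces. Here C(15,0)·2^15 = 1·32768 = 32768.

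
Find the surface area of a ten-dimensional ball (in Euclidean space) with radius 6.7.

S_10(6.7) = 2·π^(10/2)·(6.7)^9 / Γ(10/2) ≈ 6.93811e+08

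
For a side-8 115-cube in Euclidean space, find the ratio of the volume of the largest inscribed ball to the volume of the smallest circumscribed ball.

V_in / V_out = (r_in/r_out)^115 = (1/√115)^115 = 115^(-115/2) ≈ 3.235e-119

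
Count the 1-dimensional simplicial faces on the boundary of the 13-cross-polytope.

Number of 1-faces = 2^(1+1) · C(13,1+1) = 4 · 78 = 312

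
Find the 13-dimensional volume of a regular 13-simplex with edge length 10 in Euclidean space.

V = (10^13 / 13!) · √((13+1) / 2^13) ≈ 66.3879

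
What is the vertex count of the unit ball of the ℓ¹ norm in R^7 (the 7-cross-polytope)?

Number of vertices = 2n = 14.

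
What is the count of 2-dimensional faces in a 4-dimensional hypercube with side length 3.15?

f_2(4-cube) = (4 choose 2) · 2^2 = 24.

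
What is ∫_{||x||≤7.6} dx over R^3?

Volume = π^{3/2}·(7.6)^3/Γ(5/2) ≈ 1838.78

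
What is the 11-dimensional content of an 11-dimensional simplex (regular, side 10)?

Volume = 10^11 · √(12/2^11) / 11! ≈ 191.765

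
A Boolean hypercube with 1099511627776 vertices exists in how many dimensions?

Since 2^n = 1099511627776, we have n = 40.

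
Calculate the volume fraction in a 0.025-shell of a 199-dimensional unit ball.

V(inner)/V(outer) = ((1-0.025)/1)^199 ≈ 0.006485, so the shell fraction is 0.993515.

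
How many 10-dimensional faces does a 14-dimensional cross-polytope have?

Number of 10-faces = 2^(10+1) · C(14,10+1) = 2048 · 364 = 745472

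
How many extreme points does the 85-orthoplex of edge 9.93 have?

The vertices are ±e_1, ..., ±e_85, so there are 2·85 = 170.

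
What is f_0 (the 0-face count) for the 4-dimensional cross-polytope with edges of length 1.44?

An n-cross-polytope has 2^(k+1)·C(n,k+1) k-faces. Here 2^1·C(4,1) = 2·4 = 8.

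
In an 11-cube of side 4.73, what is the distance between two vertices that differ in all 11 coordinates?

Diagonal = √11 · 4.73 ≈ 15.6876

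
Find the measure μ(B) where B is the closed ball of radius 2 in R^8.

The n-ball volume is π^(n/2)·r^n/Γ(n/2+1). With n=8, r=2: V = 32·π^4/3 ≈ 1039.03.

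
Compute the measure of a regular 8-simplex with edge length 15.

V_8 = √(9) · 15^8 / (8! · 2^(8/2)) ≈ 11918.2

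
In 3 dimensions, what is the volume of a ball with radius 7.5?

V_3(7.5) = π^(3/2) · (7.5)^3 / Γ(3/2 + 1) = 1125·π/2 ≈ 1767.15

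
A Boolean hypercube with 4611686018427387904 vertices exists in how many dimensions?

Since 2^n = 4611686018427387904, we have n = 62.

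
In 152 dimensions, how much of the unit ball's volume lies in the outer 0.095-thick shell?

1 - (1-0.095)^152 ≈ 0.9999997426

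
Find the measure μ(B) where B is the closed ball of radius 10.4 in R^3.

The n-ball volume is π^(n/2)·r^n/Γ(n/2+1). With n=3, r=10.4: V ≈ 4711.82.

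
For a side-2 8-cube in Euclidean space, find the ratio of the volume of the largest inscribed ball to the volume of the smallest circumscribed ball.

V_in/V_out = n^(-n/2) = 8^(-8/2) ≈ 0.000244141.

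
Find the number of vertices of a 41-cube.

Each vertex is a binary string of length 41, so there are 2^41 = 2199023255552.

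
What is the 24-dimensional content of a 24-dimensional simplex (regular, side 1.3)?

V = (1.3^24 / 24!) · √((24+1) / 2^24) ≈ 1.06794e-24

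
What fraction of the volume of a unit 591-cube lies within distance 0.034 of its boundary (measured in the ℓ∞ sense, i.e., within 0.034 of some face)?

1 - (1 - 2·0.034)^591 = 1 - 0.932^591 ≈ 1 - 8.41e-19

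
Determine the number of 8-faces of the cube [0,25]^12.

Number of 8-faces = C(12,8) · 2^(12-8) = 495 · 16 = 7920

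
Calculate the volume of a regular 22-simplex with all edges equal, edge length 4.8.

V = (4.8^22 / 22!) · √((22+1) / 2^22) ≈ 2.02337e-09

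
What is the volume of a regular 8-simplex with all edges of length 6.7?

Volume = 6.7^8 · √(9/2^8) / 8! ≈ 18.8834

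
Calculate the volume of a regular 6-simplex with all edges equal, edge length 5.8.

V_6 = √(7) · 5.8^6 / (6! · 2^(6/2)) ≈ 17.4862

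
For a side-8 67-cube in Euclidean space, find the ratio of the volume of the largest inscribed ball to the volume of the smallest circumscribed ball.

The radii are 8/2 and 8√67/2, so the volume ratio is (1/√67)^67 = 67^{-67/2} ≈ 6.70647e-62.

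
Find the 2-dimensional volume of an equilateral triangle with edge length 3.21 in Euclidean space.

Area = (√3/4) · 3.21² = 4.46181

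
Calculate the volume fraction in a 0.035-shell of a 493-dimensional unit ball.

Shell fraction = 1 - (1-0.035)^493 ≈ 0.9999999765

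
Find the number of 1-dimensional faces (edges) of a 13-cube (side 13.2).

Number of 1-faces = C(13,1)·2^(13-1) = 13·4096 = 53248.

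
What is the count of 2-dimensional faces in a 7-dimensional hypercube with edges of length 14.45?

An n-cube has C(n,k)·2^(n-k) k-faces. Here C(7,2)·2^5 = 21·32 = 672.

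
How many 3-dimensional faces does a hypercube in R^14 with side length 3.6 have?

Number of 3-faces = C(14,3) · 2^(14-3) = 364 · 2048 = 745472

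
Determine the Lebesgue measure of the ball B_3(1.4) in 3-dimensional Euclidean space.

The n-ball volume is π^(n/2)·r^n/Γ(n/2+1). With n=3, r=1.4: V ≈ 11.494.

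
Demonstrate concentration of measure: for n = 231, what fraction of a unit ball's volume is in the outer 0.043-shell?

1 - (1-0.043)^231 ≈ 0.999961 ≈ 99.996104%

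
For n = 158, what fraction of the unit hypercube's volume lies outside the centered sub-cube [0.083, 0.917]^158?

1 - (1 - 2·0.083)^158 = 1 - 0.834^158 ≈ 1 - 3.501e-13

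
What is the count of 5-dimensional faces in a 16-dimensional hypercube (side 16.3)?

Choose 5 of 16 axes to span the face (C(16,5) = 4368 ways), then fix each of the remaining 11 coordinates at one of its two extreme values (2^11 = 2048 ways): 4368·2048 = 8945664.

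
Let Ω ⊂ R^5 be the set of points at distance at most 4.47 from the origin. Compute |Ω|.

The n-ball volume is π^(n/2)·r^n/Γ(n/2+1). With n=5, r=4.47: V ≈ 9393.69.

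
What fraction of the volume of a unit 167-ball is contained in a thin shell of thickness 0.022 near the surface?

V(inner)/V(outer) = ((1-0.022)/1)^167 ≈ 0.02436, so the shell fraction is 0.975645.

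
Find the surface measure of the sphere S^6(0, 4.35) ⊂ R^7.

The surface area of an n-ball is 2π^(n/2) r^(n-1) / Γ(n/2). For n=7, r=4.35: 224086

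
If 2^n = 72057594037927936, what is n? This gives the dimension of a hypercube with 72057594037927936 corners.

Since 2^n = 72057594037927936, we have n = 56.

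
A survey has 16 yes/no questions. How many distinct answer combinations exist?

Number of vertices = 2^16 = 65536.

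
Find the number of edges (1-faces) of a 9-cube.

Number of 1-faces = C(9,1) · 2^(9-1) = 9 · 256 = 2304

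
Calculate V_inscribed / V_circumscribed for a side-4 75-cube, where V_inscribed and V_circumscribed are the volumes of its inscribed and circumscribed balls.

V_in / V_out = (r_in/r_out)^75 = (1/√75)^75 = 75^(-75/2) ≈ 4.84398e-71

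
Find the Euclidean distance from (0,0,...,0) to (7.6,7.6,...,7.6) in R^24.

d = √(7.6² + 7.6² + ... + 7.6²) [24 terms] = √(24·7.6²) = 7.6√24 ≈ 37.2322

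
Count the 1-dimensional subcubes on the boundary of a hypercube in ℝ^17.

Choose 1 of 17 axes to span the face (C(17,1) = 17 ways), then fix each of the remaining 16 coordinates at one of its two extreme values (2^16 = 65536 ways): 17·65536 = 1114112.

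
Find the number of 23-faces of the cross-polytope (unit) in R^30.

Number of 23-faces = 2^(23+1) · C(30,23+1) = 16777216 · 593775 = 9961891430400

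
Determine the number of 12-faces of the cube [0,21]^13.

Number of 12-faces = C(13,12) · 2^(13-12) = 13 · 2 = 26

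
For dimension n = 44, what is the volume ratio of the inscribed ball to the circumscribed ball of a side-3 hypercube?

V_in / V_out = (r_in/r_out)^44 = (1/√44)^44 = 44^(-44/2) ≈ 6.98299e-37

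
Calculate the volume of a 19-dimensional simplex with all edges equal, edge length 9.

For a regular n-simplex with edge a, V = (a^n / n!)·√((n+1)/2^n). With a=9, n=19: V ≈ 0.0685872.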